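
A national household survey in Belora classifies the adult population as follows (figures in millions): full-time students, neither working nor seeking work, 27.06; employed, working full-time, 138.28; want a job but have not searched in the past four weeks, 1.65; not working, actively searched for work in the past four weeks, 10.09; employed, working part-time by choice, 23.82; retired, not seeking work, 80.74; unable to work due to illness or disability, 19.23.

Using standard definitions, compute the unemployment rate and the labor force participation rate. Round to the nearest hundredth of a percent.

Employed = 138.28 + 23.82 = 162.10 million.
Unemployed = 10.09 million.
Labor force = 162.10 + 10.09 = 172.19 million.
Not in labor force = 27.06 + 1.65 + 80.74 + 19.23 = 128.68 million (those not working and not actively searching are outside the labor force — including those who want a job but have given up searching).
Civilian working-age population = 172.19 + 128.68 = 300.87 million.
Unemployment rate = 10.09 / 172.19 = 5.86%.
Labor force participation rate = 172.19 / 300.87 = 57.23%.

Unemployment rate ≈ 5.86%; labor force participation rate ≈ 57.23%.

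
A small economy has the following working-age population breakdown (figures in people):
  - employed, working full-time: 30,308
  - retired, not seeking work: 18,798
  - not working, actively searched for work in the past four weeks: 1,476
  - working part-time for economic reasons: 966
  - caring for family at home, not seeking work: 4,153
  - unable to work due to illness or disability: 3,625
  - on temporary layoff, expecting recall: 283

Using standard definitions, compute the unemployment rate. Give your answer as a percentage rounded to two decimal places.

Unemployment rate ≈ 5.32%.

Employed = 30,308 + 966 = 31,274 (anyone who worked, including part-time for economic reasons, counts as employed).
Unemployed = 1,476 + 283 = 1,759 (jobless and actively searching, or on temporary layoff).
Labor force = 31,274 + 1,759 = 33,033.
Unemployment rate = 1,759 / 33,033 = 5.32%.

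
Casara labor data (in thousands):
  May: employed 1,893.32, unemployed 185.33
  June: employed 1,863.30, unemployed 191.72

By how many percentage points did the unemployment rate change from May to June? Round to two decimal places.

The unemployment rate changed by +0.41 percentage points.

May: labor force = 1,893.32 + 185.33 = 2,078.65; u = 185.33/2,078.65 = 8.92%.
June: labor force = 1,863.30 + 191.72 = 2,055.02; u = 191.72/2,055.02 = 9.33%.
Change = 9.33% − 8.92% = +0.41 pp.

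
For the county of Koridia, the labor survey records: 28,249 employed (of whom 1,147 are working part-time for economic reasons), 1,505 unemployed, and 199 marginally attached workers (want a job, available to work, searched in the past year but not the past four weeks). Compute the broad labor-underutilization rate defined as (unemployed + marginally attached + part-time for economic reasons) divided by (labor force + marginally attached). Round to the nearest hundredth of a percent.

Broad underutilization rate ≈ 9.52%.

Labor force = 28,249 + 1,505 = 29,754.
Numerator = 1,505 + 199 + 1,147 = 2,851.
Denominator = 29,754 + 199 = 29,953.
Broad rate = 2,851 / 29,953 = 9.52%.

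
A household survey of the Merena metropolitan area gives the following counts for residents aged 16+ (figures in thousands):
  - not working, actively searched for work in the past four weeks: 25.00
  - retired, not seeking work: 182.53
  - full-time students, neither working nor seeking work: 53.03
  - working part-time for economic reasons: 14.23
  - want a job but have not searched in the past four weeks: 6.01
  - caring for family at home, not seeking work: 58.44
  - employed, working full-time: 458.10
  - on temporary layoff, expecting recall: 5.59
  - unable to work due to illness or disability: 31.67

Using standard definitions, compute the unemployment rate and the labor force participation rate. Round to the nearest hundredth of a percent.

Employed = 14.23 + 458.10 = 472.33 thousand (anyone who worked, including part-time for economic reasons, counts as employed).
Unemployed = 25.00 + 5.59 = 30.59 thousand (jobless and actively searching, or on temporary layoff).
Labor force = 472.33 + 30.59 = 502.92 thousand.
Not in labor force = 182.53 + 53.03 + 6.01 + 58.44 + 31.67 = 331.68 thousand (those not working and not actively searching are outside the labor force — including those who want a job but have given up searching).
Civilian working-age population = 502.92 + 331.68 = 834.60 thousand.
Unemployment rate = 30.59 / 502.92 = 6.08%.
Labor force participation rate = 502.92 / 834.60 = 60.26%.

Unemployment rate ≈ 6.08%; labor force participation rate ≈ 60.26%.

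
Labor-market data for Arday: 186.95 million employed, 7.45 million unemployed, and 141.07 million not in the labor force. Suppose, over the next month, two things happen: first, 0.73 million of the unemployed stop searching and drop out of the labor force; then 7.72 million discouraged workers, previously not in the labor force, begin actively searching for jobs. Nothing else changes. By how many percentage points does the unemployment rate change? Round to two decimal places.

The unemployment rate changes by +3.34 percentage points.

Initially, labor force = 186.95 + 7.45 = 194.40 million, so u = 7.45/194.40 = 3.83%.
After the first change, unemployed and labor force both fall by 0.73 → E = 186.95, U = 6.72, labor force = 193.67 million.
After the second change, unemployed and labor force both rise by 7.72 → E = 186.95, U = 14.44, labor force = 201.39 million.
New unemployment rate = 14.44 / 201.39 = 7.17%.
Change = 7.17% − 3.83% = +3.34 percentage points.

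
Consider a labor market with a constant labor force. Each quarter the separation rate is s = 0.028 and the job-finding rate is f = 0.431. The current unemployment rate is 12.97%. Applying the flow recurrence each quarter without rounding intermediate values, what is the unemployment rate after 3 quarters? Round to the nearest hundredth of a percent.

Unemployment rate after three quarters ≈ 7.19%.

With a fixed labor force, u_{t+1} = u_t + s·(1−u_t) − f·u_t = u_t·(1−s−f) + s.
Here 1−s−f = 0.541 and s = 0.028.
u_1 = 0.129700 × 0.541 + 0.028 = 0.098168.
u_2 = 0.098168 × 0.541 + 0.028 = 0.081109.
u_3 = 0.081109 × 0.541 + 0.028 = 0.071880.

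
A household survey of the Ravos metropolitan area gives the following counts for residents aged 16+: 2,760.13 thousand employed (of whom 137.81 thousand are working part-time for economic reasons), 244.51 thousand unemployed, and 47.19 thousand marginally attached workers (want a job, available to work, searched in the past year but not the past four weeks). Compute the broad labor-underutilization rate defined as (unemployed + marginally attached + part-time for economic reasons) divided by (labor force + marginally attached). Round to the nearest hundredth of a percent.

Labor force = 2,760.13 + 244.51 = 3,004.64 thousand.
Numerator = 244.51 + 47.19 + 137.81 = 429.51 thousand.
Denominator = 3,004.64 + 47.19 = 3,051.83 thousand.
Broad rate = 429.51 / 3,051.83 = 14.07%.

Broad underutilization rate ≈ 14.07%.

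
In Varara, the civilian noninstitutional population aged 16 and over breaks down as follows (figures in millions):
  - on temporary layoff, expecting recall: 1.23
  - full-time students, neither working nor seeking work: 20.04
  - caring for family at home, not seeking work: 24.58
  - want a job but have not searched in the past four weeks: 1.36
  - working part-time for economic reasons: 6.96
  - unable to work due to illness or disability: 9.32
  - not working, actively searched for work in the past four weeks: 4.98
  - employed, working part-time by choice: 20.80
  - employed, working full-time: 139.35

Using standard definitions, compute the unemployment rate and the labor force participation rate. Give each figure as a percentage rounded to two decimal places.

Unemployment rate ≈ 3.58%; labor force participation rate ≈ 75.81%.

Employed = 6.96 + 20.80 + 139.35 = 167.11 million (anyone who worked, including part-time for economic reasons, counts as employed).
Unemployed = 1.23 + 4.98 = 6.21 million (jobless and actively searching, or on temporary layoff).
Labor force = 167.11 + 6.21 = 173.32 million.
Not in labor force = 20.04 + 24.58 + 1.36 + 9.32 = 55.30 million (those not working and not actively searching are outside the labor force — including those who want a job but have given up searching).
Civilian working-age population = 173.32 + 55.30 = 228.62 million.
Unemployment rate = 6.21 / 173.32 = 3.58%.
Labor force participation rate = 173.32 / 228.62 = 75.81%.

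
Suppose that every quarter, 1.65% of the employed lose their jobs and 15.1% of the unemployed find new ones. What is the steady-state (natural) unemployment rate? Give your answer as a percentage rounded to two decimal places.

Steady-state unemployment rate ≈ 9.85%.

At steady state the flows balance: s·E = f·U, so U/(E+U) = s/(s+f).
u* = 1.65 / (1.65 + 15.1) = 1.65 / 16.75 = 9.85%.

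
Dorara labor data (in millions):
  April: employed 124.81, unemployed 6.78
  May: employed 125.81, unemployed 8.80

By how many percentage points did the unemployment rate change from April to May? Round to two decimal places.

The unemployment rate changed by +1.39 percentage points.

April: labor force = 124.81 + 6.78 = 131.59; u = 6.78/131.59 = 5.15%.
May: labor force = 125.81 + 8.80 = 134.61; u = 8.80/134.61 = 6.54%.
Change = 6.54% − 5.15% = +1.39 pp.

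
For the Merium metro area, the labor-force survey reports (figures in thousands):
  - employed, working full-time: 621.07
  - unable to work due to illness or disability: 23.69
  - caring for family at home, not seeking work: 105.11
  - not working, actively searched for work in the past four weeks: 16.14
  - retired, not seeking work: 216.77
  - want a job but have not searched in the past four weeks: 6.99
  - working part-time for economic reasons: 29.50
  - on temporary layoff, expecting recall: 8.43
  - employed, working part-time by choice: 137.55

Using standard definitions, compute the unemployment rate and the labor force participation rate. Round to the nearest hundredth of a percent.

Employed = 621.07 + 29.50 + 137.55 = 788.12 thousand (anyone who worked, including part-time for economic reasons, counts as employed).
Unemployed = 16.14 + 8.43 = 24.57 thousand (jobless and actively searching, or on temporary layoff).
Labor force = 788.12 + 24.57 = 812.69 thousand.
Not in labor force = 23.69 + 105.11 + 216.77 + 6.99 = 352.56 thousand (those not working and not actively searching are outside the labor force — including those who want a job but have given up searching).
Civilian working-age population = 812.69 + 352.56 = 1,165.25 thousand.
Unemployment rate = 24.57 / 812.69 = 3.02%.
Labor force participation rate = 812.69 / 1,165.25 = 69.74%.

Unemployment rate ≈ 3.02%; labor force participation rate ≈ 69.74%.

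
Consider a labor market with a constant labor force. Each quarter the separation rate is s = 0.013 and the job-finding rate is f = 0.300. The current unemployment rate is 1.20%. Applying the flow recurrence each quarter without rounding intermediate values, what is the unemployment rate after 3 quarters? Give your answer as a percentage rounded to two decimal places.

Unemployment rate after three quarters ≈ 3.20%.

With a fixed labor force, u_{t+1} = u_t + s·(1−u_t) − f·u_t = u_t·(1−s−f) + s.
Here 1−s−f = 0.687 and s = 0.013.
u_1 = 0.012000 × 0.687 + 0.013 = 0.021244.
u_2 = 0.021244 × 0.687 + 0.013 = 0.027595.
u_3 = 0.027595 × 0.687 + 0.013 = 0.031958.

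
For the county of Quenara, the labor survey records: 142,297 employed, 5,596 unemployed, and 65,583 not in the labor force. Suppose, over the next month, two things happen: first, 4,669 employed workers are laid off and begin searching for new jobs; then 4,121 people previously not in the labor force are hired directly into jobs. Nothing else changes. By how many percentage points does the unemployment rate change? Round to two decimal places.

The unemployment rate changes by +2.97 percentage points.

Initially, labor force = 142,297 + 5,596 = 147,893, so u = 5,596/147,893 = 3.78%.
After the first change, employed falls and unemployed rises by 4,669; labor force unchanged → E = 137,628, U = 10,265, labor force = 147,893.
After the second change, employed and labor force both rise by 4,121; unemployed unchanged → E = 141,749, U = 10,265, labor force = 152,014.
New unemployment rate = 10,265 / 152,014 = 6.75%.
Change = 6.75% − 3.78% = +2.97 percentage points.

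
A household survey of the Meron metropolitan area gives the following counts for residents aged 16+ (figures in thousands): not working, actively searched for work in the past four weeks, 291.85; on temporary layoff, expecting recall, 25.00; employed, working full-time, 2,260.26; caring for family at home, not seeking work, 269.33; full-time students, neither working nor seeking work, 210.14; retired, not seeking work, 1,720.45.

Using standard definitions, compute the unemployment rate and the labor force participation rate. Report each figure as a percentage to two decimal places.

Employed = 2,260.26 thousand.
Unemployed = 291.85 + 25.00 = 316.85 thousand (jobless and actively searching, or on temporary layoff).
Labor force = 2,260.26 + 316.85 = 2,577.11 thousand.
Not in labor force = 269.33 + 210.14 + 1,720.45 = 2,199.92 thousand (those not working and not actively searching are outside the labor force).
Civilian working-age population = 2,577.11 + 2,199.92 = 4,777.03 thousand.
Unemployment rate = 316.85 / 2,577.11 = 12.29%.
Labor force participation rate = 2,577.11 / 4,777.03 = 53.95%.

Unemployment rate ≈ 12.29%; labor force participation rate ≈ 53.95%.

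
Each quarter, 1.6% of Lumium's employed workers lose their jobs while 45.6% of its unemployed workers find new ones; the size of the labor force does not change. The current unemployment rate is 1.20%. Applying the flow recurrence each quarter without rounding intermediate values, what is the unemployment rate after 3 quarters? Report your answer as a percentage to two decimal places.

With a fixed labor force, u_{t+1} = u_t + s·(1−u_t) − f·u_t = u_t·(1−s−f) + s.
Here 1−s−f = 0.528 and s = 0.016.
u_1 = 0.012000 × 0.528 + 0.016 = 0.022336.
u_2 = 0.022336 × 0.528 + 0.016 = 0.027793.
u_3 = 0.027793 × 0.528 + 0.016 = 0.030675.

Unemployment rate after three quarters ≈ 3.07%.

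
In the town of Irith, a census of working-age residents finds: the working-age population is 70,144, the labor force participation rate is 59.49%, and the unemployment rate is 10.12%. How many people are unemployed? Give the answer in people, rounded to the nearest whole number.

Labor force = 0.5949 × 70,144 = 41,729.
Unemployed = 0.1012 × 41,729 ≈ 4,223.

About 4,223 are unemployed.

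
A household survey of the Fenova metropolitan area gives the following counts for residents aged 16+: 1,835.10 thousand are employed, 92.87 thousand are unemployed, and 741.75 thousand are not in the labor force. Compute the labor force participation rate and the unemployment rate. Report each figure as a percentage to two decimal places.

Labor force participation rate ≈ 72.22%; unemployment rate ≈ 4.82%.

Labor force = employed + unemployed = 1,835.10 + 92.87 = 1,927.97 thousand.
Working-age population = 1,927.97 + 741.75 = 2,669.72 thousand.
Unemployment rate = 92.87 / 1,927.97 = 4.82%.
Labor force participation rate = 1,927.97 / 2,669.72 = 72.22%.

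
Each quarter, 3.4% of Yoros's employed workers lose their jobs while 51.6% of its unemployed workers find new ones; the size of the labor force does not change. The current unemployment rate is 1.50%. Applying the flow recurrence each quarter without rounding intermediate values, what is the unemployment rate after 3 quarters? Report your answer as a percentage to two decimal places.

Unemployment rate after three quarters ≈ 5.76%.

With a fixed labor force, u_{t+1} = u_t + s·(1−u_t) − f·u_t = u_t·(1−s−f) + s.
Here 1−s−f = 0.450 and s = 0.034.
u_1 = 0.015000 × 0.450 + 0.034 = 0.040750.
u_2 = 0.040750 × 0.450 + 0.034 = 0.052338.
u_3 = 0.052338 × 0.450 + 0.034 = 0.057552.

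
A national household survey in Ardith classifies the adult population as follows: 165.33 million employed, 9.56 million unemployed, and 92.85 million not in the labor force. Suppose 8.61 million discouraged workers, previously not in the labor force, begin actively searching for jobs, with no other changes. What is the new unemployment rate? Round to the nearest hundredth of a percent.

Initially, labor force = 165.33 + 9.56 = 174.89 million, so u = 9.56/174.89 = 5.47%.
After the change, unemployed and labor force both rise by 8.61 → E = 165.33, U = 18.17, labor force = 183.50 million.
New unemployment rate = 18.17 / 183.50 = 9.90%.

New unemployment rate ≈ 9.90%.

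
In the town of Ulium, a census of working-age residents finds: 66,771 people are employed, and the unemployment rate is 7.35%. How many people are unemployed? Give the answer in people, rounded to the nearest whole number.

Let U be the number unemployed. The labor force is E + U, and U/(E+U) = 0.0735.
So U = 0.0735 × 66,771 / (1 − 0.0735) = 4907.67 / 0.9265 ≈ 5,297.

About 5,297 are unemployed.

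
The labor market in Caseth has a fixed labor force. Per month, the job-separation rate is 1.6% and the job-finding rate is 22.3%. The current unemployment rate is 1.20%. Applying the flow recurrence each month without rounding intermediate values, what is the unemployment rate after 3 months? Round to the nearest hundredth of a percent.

With a fixed labor force, u_{t+1} = u_t + s·(1−u_t) − f·u_t = u_t·(1−s−f) + s.
Here 1−s−f = 0.761 and s = 0.016.
u_1 = 0.012000 × 0.761 + 0.016 = 0.025132.
u_2 = 0.025132 × 0.761 + 0.016 = 0.035125.
u_3 = 0.035125 × 0.761 + 0.016 = 0.042730.

Unemployment rate after three months ≈ 4.27%.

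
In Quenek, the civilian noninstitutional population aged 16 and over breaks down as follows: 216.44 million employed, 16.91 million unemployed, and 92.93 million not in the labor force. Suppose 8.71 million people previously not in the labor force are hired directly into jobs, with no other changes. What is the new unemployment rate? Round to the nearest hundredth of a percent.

Initially, labor force = 216.44 + 16.91 = 233.35 million, so u = 16.91/233.35 = 7.25%.
After the change, employed and labor force both rise by 8.71; unemployed unchanged → E = 225.15, U = 16.91, labor force = 242.06 million.
New unemployment rate = 16.91 / 242.06 = 6.99%.

New unemployment rate ≈ 6.99%.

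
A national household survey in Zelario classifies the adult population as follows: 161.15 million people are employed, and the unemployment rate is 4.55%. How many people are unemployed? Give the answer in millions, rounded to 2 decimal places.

About 7.68 million are unemployed.

Let U be the number unemployed. The labor force is E + U, and U/(E+U) = 0.0455.
So U = 0.0455 × 161.15 / (1 − 0.0455) = 7.3323 / 0.9545 ≈ 7.68 million.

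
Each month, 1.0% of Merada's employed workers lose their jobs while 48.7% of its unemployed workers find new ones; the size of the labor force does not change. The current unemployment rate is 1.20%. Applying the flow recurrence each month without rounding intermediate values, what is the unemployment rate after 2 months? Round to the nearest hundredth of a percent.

Unemployment rate after two months ≈ 1.81%.

With a fixed labor force, u_{t+1} = u_t + s·(1−u_t) − f·u_t = u_t·(1−s−f) + s.
Here 1−s−f = 0.503 and s = 0.010.
u_1 = 0.012000 × 0.503 + 0.010 = 0.016036.
u_2 = 0.016036 × 0.503 + 0.010 = 0.018066.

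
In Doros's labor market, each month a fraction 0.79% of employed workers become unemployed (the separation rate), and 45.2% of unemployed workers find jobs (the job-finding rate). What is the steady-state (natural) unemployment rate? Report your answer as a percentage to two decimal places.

Steady-state unemployment rate ≈ 1.72%.

At steady state the flows balance: s·E = f·U, so U/(E+U) = s/(s+f).
u* = 0.79 / (0.79 + 45.2) = 0.79 / 45.99 = 1.72%.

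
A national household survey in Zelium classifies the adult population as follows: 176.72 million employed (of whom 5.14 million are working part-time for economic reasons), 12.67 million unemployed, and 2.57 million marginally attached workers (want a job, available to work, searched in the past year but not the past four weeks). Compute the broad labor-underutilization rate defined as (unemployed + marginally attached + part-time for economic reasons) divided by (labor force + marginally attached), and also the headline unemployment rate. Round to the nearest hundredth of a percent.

Broad underutilization rate ≈ 10.62%; headline unemployment rate ≈ 6.69%.

Labor force = 176.72 + 12.67 = 189.39 million.
Numerator = 12.67 + 2.57 + 5.14 = 20.38 million.
Denominator = 189.39 + 2.57 = 191.96 million.
Broad rate = 20.38 / 191.96 = 10.62%.
Headline unemployment rate = 12.67 / 189.39 = 6.69%.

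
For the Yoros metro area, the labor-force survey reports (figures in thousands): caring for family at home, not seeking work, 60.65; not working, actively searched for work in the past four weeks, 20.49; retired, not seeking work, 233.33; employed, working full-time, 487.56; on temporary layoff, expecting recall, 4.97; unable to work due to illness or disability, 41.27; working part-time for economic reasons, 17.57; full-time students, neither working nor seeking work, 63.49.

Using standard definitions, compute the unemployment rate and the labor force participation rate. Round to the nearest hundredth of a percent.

Employed = 487.56 + 17.57 = 505.13 thousand (anyone who worked, including part-time for economic reasons, counts as employed).
Unemployed = 20.49 + 4.97 = 25.46 thousand (jobless and actively searching, or on temporary layoff).
Labor force = 505.13 + 25.46 = 530.59 thousand.
Not in labor force = 60.65 + 233.33 + 41.27 + 63.49 = 398.74 thousand (those not working and not actively searching are outside the labor force).
Civilian working-age population = 530.59 + 398.74 = 929.33 thousand.
Unemployment rate = 25.46 / 530.59 = 4.80%.
Labor force participation rate = 530.59 / 929.33 = 57.09%.

Unemployment rate ≈ 4.80%; labor force participation rate ≈ 57.09%.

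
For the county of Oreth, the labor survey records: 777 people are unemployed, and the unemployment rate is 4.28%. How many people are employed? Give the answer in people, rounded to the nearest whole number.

About 17,377 are employed.

Labor force = U / u = 777 / 0.0428 ≈ 18,154.
Employed = labor force − unemployed = 18,154 − 777 = 17,377.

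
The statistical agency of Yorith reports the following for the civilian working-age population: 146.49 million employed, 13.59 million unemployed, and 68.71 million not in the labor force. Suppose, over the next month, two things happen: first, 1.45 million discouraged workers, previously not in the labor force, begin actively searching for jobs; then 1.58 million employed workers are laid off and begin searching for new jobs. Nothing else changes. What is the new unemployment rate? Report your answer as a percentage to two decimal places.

New unemployment rate ≈ 10.29%.

Initially, labor force = 146.49 + 13.59 = 160.08 million, so u = 13.59/160.08 = 8.49%.
After the first change, unemployed and labor force both rise by 1.45 → E = 146.49, U = 15.04, labor force = 161.53 million.
After the second change, employed falls and unemployed rises by 1.58; labor force unchanged → E = 144.91, U = 16.62, labor force = 161.53 million.
New unemployment rate = 16.62 / 161.53 = 10.29%.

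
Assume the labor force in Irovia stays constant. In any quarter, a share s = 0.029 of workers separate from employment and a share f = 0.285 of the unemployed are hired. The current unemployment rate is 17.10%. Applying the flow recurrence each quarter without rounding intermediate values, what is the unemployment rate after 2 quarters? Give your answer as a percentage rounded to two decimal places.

Unemployment rate after two quarters ≈ 12.94%.

With a fixed labor force, u_{t+1} = u_t + s·(1−u_t) − f·u_t = u_t·(1−s−f) + s.
Here 1−s−f = 0.686 and s = 0.029.
u_1 = 0.171000 × 0.686 + 0.029 = 0.146306.
u_2 = 0.146306 × 0.686 + 0.029 = 0.129366.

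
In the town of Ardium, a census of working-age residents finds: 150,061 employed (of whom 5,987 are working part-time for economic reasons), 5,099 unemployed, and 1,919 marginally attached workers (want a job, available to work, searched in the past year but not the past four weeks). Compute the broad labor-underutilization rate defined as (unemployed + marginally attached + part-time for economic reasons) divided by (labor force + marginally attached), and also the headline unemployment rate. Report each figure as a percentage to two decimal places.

Labor force = 150,061 + 5,099 = 155,160.
Numerator = 5,099 + 1,919 + 5,987 = 13,005.
Denominator = 155,160 + 1,919 = 157,079.
Broad rate = 13,005 / 157,079 = 8.28%.
Headline unemployment rate = 5,099 / 155,160 = 3.29%.

Broad underutilization rate ≈ 8.28%; headline unemployment rate ≈ 3.29%.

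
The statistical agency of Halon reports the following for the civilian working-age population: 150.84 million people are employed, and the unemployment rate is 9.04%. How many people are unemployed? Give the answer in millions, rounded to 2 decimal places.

Let U be the number unemployed. The labor force is E + U, and U/(E+U) = 0.0904.
So U = 0.0904 × 150.84 / (1 − 0.0904) = 13.6359 / 0.9096 ≈ 14.99 million.

About 14.99 million are unemployed.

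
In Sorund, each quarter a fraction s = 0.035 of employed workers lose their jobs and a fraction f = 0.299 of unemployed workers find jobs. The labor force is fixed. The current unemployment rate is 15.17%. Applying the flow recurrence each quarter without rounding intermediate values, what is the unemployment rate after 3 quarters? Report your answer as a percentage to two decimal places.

Unemployment rate after three quarters ≈ 11.86%.

With a fixed labor force, u_{t+1} = u_t + s·(1−u_t) − f·u_t = u_t·(1−s−f) + s.
Here 1−s−f = 0.666 and s = 0.035.
u_1 = 0.151700 × 0.666 + 0.035 = 0.136032.
u_2 = 0.136032 × 0.666 + 0.035 = 0.125597.
u_3 = 0.125597 × 0.666 + 0.035 = 0.118648.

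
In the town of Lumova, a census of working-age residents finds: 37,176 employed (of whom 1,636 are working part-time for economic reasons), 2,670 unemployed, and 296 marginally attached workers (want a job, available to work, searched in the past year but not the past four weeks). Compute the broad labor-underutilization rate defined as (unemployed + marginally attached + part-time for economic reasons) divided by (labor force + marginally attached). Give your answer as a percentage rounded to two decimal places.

Broad underutilization rate ≈ 11.46%.

Labor force = 37,176 + 2,670 = 39,846.
Numerator = 2,670 + 296 + 1,636 = 4,602.
Denominator = 39,846 + 296 = 40,142.
Broad rate = 4,602 / 40,142 = 11.46%.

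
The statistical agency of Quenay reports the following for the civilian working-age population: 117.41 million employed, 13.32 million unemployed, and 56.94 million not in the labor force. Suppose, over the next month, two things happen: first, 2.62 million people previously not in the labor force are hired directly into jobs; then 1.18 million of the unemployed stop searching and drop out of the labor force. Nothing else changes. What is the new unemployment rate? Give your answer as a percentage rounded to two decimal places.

New unemployment rate ≈ 9.19%.

Initially, labor force = 117.41 + 13.32 = 130.73 million, so u = 13.32/130.73 = 10.19%.
After the first change, employed and labor force both rise by 2.62; unemployed unchanged → E = 120.03, U = 13.32, labor force = 133.35 million.
After the second change, unemployed and labor force both fall by 1.18 → E = 120.03, U = 12.14, labor force = 132.17 million.
New unemployment rate = 12.14 / 132.17 = 9.19%.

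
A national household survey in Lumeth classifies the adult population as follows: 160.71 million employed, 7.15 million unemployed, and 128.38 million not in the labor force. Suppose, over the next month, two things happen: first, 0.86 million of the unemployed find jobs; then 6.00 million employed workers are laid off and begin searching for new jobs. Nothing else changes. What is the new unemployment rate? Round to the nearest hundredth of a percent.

New unemployment rate ≈ 7.32%.

Initially, labor force = 160.71 + 7.15 = 167.86 million, so u = 7.15/167.86 = 4.26%.
After the first change, unemployed falls and employed rises by 0.86; labor force unchanged → E = 161.57, U = 6.29, labor force = 167.86 million.
After the second change, employed falls and unemployed rises by 6.00; labor force unchanged → E = 155.57, U = 12.29, labor force = 167.86 million.
New unemployment rate = 12.29 / 167.86 = 7.32%.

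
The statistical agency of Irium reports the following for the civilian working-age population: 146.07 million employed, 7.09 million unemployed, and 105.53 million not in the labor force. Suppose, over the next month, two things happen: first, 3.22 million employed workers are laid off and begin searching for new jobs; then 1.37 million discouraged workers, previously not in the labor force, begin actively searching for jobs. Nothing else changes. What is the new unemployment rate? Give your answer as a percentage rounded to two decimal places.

Initially, labor force = 146.07 + 7.09 = 153.16 million, so u = 7.09/153.16 = 4.63%.
After the first change, employed falls and unemployed rises by 3.22; labor force unchanged → E = 142.85, U = 10.31, labor force = 153.16 million.
After the second change, unemployed and labor force both rise by 1.37 → E = 142.85, U = 11.68, labor force = 154.53 million.
New unemployment rate = 11.68 / 154.53 = 7.56%.

New unemployment rate ≈ 7.56%.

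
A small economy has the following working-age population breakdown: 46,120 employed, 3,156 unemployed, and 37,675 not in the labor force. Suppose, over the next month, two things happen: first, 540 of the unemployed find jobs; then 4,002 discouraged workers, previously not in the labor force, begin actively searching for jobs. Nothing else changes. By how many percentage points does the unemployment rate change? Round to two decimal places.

Initially, labor force = 46,120 + 3,156 = 49,276, so u = 3,156/49,276 = 6.40%.
After the first change, unemployed falls and employed rises by 540; labor force unchanged → E = 46,660, U = 2,616, labor force = 49,276.
After the second change, unemployed and labor force both rise by 4,002 → E = 46,660, U = 6,618, labor force = 53,278.
New unemployment rate = 6,618 / 53,278 = 12.42%.
Change = 12.42% − 6.40% = +6.02 percentage points.

The unemployment rate changes by +6.02 percentage points.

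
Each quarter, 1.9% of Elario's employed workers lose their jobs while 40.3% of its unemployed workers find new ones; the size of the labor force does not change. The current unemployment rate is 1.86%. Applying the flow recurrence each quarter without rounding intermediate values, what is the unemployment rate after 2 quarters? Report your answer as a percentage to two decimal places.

Unemployment rate after two quarters ≈ 3.62%.

With a fixed labor force, u_{t+1} = u_t + s·(1−u_t) − f·u_t = u_t·(1−s−f) + s.
Here 1−s−f = 0.578 and s = 0.019.
u_1 = 0.018600 × 0.578 + 0.019 = 0.029751.
u_2 = 0.029751 × 0.578 + 0.019 = 0.036196.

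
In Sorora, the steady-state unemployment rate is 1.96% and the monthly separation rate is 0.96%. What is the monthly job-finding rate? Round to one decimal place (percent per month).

From u* = s/(s+f): f = s·(1−u)/u.
f = 0.96 × (1 − 0.0196) / 0.0196 = 0.9412 / 0.0196 ≈ 48.0% per month.

Job-finding rate ≈ 48.0% per month.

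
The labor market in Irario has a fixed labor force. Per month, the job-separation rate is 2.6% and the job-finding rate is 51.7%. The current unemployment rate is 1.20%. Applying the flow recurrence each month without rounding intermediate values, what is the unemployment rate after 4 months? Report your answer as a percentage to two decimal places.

With a fixed labor force, u_{t+1} = u_t + s·(1−u_t) − f·u_t = u_t·(1−s−f) + s.
Here 1−s−f = 0.457 and s = 0.026.
u_1 = 0.012000 × 0.457 + 0.026 = 0.031484.
u_2 = 0.031484 × 0.457 + 0.026 = 0.040388.
u_3 = 0.040388 × 0.457 + 0.026 = 0.044457.
u_4 = 0.044457 × 0.457 + 0.026 = 0.046317.

Unemployment rate after four months ≈ 4.63%.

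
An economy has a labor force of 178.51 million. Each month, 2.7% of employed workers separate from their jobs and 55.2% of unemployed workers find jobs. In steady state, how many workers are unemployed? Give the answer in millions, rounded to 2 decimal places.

About 8.32 million are unemployed in steady state.

Steady-state unemployment rate u* = s/(s+f) = 2.7/(2.7+55.2) = 0.046632.
Unemployed = u* × labor force = 0.046632 × 178.51 ≈ 8.32 million.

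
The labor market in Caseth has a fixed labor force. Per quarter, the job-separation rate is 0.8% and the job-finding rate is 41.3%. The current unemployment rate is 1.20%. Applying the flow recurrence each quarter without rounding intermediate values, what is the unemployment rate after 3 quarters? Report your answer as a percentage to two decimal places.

With a fixed labor force, u_{t+1} = u_t + s·(1−u_t) − f·u_t = u_t·(1−s−f) + s.
Here 1−s−f = 0.579 and s = 0.008.
u_1 = 0.012000 × 0.579 + 0.008 = 0.014948.
u_2 = 0.014948 × 0.579 + 0.008 = 0.016655.
u_3 = 0.016655 × 0.579 + 0.008 = 0.017643.

Unemployment rate after three quarters ≈ 1.76%.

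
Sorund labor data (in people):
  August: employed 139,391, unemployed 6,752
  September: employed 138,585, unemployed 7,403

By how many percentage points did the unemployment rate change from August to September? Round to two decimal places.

August: labor force = 139,391 + 6,752 = 146,143; u = 6,752/146,143 = 4.62%.
September: labor force = 138,585 + 7,403 = 145,988; u = 7,403/145,988 = 5.07%.
Change = 5.07% − 4.62% = +0.45 pp.

The unemployment rate changed by +0.45 percentage points.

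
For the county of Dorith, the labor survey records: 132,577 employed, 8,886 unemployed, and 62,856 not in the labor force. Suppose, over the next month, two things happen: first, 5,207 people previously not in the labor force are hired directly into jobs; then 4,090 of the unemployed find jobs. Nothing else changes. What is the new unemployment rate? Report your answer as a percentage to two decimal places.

New unemployment rate ≈ 3.27%.

Initially, labor force = 132,577 + 8,886 = 141,463, so u = 8,886/141,463 = 6.28%.
After the first change, employed and labor force both rise by 5,207; unemployed unchanged → E = 137,784, U = 8,886, labor force = 146,670.
After the second change, unemployed falls and employed rises by 4,090; labor force unchanged → E = 141,874, U = 4,796, labor force = 146,670.
New unemployment rate = 4,796 / 146,670 = 3.27%.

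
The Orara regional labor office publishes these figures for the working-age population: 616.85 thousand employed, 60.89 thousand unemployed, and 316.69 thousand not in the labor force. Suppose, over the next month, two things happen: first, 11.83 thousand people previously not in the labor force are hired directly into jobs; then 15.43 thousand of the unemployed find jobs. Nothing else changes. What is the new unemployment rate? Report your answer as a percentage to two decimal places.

New unemployment rate ≈ 6.59%.

Initially, labor force = 616.85 + 60.89 = 677.74 thousand, so u = 60.89/677.74 = 8.98%.
After the first change, employed and labor force both rise by 11.83; unemployed unchanged → E = 628.68, U = 60.89, labor force = 689.57 thousand.
After the second change, unemployed falls and employed rises by 15.43; labor force unchanged → E = 644.11, U = 45.46, labor force = 689.57 thousand.
New unemployment rate = 45.46 / 689.57 = 6.59%.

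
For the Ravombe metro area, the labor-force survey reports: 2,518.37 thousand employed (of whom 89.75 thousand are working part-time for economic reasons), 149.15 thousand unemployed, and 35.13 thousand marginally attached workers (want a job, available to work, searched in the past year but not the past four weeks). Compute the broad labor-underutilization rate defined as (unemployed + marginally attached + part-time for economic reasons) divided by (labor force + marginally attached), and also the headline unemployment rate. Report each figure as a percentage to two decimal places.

Labor force = 2,518.37 + 149.15 = 2,667.52 thousand.
Numerator = 149.15 + 35.13 + 89.75 = 274.03 thousand.
Denominator = 2,667.52 + 35.13 = 2,702.65 thousand.
Broad rate = 274.03 / 2,702.65 = 10.14%.
Headline unemployment rate = 149.15 / 2,667.52 = 5.59%.

Broad underutilization rate ≈ 10.14%; headline unemployment rate ≈ 5.59%.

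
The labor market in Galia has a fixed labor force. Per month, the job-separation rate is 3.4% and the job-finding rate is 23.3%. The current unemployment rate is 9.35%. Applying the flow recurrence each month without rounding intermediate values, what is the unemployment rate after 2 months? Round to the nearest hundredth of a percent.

With a fixed labor force, u_{t+1} = u_t + s·(1−u_t) − f·u_t = u_t·(1−s−f) + s.
Here 1−s−f = 0.733 and s = 0.034.
u_1 = 0.093500 × 0.733 + 0.034 = 0.102536.
u_2 = 0.102536 × 0.733 + 0.034 = 0.109159.

Unemployment rate after two months ≈ 10.92%.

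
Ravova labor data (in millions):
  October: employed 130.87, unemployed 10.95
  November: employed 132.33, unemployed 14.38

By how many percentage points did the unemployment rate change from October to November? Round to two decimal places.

The unemployment rate changed by +2.08 percentage points.

October: labor force = 130.87 + 10.95 = 141.82; u = 10.95/141.82 = 7.72%.
November: labor force = 132.33 + 14.38 = 146.71; u = 14.38/146.71 = 9.80%.
Change = 9.80% − 7.72% = +2.08 pp.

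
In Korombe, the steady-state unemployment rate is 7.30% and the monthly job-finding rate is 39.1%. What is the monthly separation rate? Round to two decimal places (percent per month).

From u* = s/(s+f): s = u·f/(1−u).
s = 0.0730 × 39.1 / (1 − 0.0730) = 2.8543 / 0.9270 ≈ 3.08% per month.

Separation rate ≈ 3.08% per month.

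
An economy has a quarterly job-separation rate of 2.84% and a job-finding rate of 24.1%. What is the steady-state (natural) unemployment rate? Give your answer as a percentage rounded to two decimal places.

Steady-state unemployment rate ≈ 10.54%.

At steady state the flows balance: s·E = f·U, so U/(E+U) = s/(s+f).
u* = 2.84 / (2.84 + 24.1) = 2.84 / 26.94 = 10.54%.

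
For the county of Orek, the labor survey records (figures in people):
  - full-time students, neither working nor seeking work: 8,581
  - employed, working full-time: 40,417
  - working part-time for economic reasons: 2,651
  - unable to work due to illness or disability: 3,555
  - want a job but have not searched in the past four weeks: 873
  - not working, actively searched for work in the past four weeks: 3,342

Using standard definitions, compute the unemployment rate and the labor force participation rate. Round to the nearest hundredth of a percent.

Unemployment rate ≈ 7.20%; labor force participation rate ≈ 78.11%.

Employed = 40,417 + 2,651 = 43,068 (anyone who worked, including part-time for economic reasons, counts as employed).
Unemployed = 3,342.
Labor force = 43,068 + 3,342 = 46,410.
Not in labor force = 8,581 + 3,555 + 873 = 13,009 (those not working and not actively searching are outside the labor force — including those who want a job but have given up searching).
Civilian working-age population = 46,410 + 13,009 = 59,419.
Unemployment rate = 3,342 / 46,410 = 7.20%.
Labor force participation rate = 46,410 / 59,419 = 78.11%.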